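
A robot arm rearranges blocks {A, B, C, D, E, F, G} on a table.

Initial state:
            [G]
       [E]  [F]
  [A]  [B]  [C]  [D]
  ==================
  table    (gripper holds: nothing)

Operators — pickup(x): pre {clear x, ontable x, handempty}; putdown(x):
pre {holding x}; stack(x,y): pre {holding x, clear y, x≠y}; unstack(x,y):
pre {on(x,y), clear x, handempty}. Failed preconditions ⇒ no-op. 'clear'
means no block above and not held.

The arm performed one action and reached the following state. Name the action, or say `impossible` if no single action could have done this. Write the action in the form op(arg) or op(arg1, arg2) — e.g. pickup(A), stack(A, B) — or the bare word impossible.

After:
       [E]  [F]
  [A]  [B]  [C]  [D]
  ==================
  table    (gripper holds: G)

unstack(G, F)

target: towers=[A; B/E; C/F; D] holding=G
     unstack(G, F) → towers=[A; B/E; C/F; D] holding=G  ← match
         pickup(D) → towers=[A; B/E; C/F/G] holding=D
         pickup(A) → towers=[B/E; C/F/G; D] holding=A
     unstack(E, B) → towers=[A; B; C/F/G; D] holding=E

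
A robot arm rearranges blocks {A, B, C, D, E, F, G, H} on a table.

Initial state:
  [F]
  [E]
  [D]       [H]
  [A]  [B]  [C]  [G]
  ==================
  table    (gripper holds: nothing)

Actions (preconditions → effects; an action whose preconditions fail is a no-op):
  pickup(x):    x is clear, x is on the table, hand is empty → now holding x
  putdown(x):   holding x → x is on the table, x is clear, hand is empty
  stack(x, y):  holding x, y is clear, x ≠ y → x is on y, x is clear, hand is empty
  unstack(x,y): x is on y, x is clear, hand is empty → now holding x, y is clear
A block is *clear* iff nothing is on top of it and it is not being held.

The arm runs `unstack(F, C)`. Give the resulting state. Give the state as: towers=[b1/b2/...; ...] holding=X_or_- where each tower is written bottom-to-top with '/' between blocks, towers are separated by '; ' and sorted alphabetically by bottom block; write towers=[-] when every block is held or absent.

towers=[A/D/E/F; B; C/H; G] holding=-

before: towers=[A/D/E/F; B; C/H; G] holding=-
pre[unstack(F, C)]: on(F,C) ✗, clear(F) ✓, handempty ✓
on(F,C) unmet → unstack(F, C) is a no-op
after:  towers=[A/D/E/F; B; C/H; G] holding=-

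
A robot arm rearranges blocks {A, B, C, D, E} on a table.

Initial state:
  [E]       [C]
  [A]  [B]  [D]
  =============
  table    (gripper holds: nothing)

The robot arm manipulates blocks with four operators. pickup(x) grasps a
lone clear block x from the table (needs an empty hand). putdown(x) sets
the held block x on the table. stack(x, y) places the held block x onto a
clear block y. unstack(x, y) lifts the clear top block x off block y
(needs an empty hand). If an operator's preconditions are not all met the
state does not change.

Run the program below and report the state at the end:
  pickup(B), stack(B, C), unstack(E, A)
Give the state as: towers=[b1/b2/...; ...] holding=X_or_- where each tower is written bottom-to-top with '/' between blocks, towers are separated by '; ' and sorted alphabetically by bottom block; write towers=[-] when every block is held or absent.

towers=[A; D/C/B] holding=E

step 1 (pickup(B)): towers=[A/E; D/C] holding=B
step 2 (stack(B, C)): towers=[A/E; D/C/B] holding=-
step 3 (unstack(E, A)): towers=[A; D/C/B] holding=E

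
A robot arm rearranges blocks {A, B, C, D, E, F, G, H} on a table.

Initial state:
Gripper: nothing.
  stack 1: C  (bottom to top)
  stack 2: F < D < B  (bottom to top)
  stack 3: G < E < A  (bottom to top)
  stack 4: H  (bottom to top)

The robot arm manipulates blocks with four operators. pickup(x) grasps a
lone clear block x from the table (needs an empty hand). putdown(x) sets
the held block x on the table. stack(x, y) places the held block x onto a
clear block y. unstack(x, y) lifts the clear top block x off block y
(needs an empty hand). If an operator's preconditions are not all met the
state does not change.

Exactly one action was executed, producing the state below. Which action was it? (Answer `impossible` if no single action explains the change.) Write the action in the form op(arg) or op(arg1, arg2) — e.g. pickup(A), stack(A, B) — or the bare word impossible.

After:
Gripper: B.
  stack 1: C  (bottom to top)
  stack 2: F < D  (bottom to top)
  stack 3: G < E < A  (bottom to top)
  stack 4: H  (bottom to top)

target: towers=[C; F/D; G/E/A; H] holding=B
     unstack(A, E) → towers=[C; F/D/B; G/E; H] holding=A
         pickup(H) → towers=[C; F/D/B; G/E/A] holding=H
     unstack(B, D) → towers=[C; F/D; G/E/A; H] holding=B  ← match
         pickup(C) → towers=[F/D/B; G/E/A; H] holding=C

unstack(B, D)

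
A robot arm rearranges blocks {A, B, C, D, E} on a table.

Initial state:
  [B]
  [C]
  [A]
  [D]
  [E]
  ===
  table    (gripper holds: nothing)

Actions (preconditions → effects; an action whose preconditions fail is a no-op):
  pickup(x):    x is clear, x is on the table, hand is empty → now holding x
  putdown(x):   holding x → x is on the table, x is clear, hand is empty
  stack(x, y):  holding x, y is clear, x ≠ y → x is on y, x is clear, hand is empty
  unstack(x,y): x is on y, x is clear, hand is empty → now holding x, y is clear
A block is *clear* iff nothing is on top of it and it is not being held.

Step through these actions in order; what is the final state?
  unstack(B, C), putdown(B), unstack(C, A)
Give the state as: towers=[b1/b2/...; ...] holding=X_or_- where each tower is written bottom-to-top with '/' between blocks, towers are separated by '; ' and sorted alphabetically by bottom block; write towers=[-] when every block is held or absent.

step 1 (unstack(B, C)): towers=[E/D/A/C] holding=B
step 2 (putdown(B)): towers=[B; E/D/A/C] holding=-
step 3 (unstack(C, A)): towers=[B; E/D/A] holding=C

towers=[B; E/D/A] holding=C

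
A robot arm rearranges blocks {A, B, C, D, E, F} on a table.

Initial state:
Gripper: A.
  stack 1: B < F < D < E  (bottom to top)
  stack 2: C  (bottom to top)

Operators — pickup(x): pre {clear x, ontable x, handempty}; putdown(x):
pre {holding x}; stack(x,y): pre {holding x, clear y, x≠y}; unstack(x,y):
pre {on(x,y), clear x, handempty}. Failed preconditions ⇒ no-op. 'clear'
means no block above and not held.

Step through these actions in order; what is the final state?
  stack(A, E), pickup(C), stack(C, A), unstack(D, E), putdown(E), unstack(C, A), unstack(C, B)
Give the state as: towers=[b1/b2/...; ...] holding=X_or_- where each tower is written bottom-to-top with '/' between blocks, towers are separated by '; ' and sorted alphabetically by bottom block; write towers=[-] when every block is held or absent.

step 1 (stack(A, E)): towers=[B/F/D/E/A; C] holding=-
step 2 (pickup(C)): towers=[B/F/D/E/A] holding=C
step 3 (stack(C, A)): towers=[B/F/D/E/A/C] holding=-
step 4 (unstack(D, E)) [no-op]: towers=[B/F/D/E/A/C] holding=-
step 5 (putdown(E)) [no-op]: towers=[B/F/D/E/A/C] holding=-
step 6 (unstack(C, A)): towers=[B/F/D/E/A] holding=C
step 7 (unstack(C, B)) [no-op]: towers=[B/F/D/E/A] holding=C

towers=[B/F/D/E/A] holding=C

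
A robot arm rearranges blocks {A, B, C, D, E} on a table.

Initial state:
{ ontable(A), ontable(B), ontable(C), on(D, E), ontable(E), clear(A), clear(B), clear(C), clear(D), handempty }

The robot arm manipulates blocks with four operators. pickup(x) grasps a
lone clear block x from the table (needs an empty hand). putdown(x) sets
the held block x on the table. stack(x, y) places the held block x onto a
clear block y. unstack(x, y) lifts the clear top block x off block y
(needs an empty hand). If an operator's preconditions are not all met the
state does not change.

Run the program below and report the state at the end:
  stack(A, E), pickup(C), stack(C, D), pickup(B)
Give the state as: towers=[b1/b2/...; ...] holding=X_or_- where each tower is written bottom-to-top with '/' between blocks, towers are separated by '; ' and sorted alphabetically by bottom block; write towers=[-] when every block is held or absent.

step 1 (stack(A, E)) [no-op]: towers=[A; B; C; E/D] holding=-
step 2 (pickup(C)): towers=[A; B; E/D] holding=C
step 3 (stack(C, D)): towers=[A; B; E/D/C] holding=-
step 4 (pickup(B)): towers=[A; E/D/C] holding=B

towers=[A; E/D/C] holding=B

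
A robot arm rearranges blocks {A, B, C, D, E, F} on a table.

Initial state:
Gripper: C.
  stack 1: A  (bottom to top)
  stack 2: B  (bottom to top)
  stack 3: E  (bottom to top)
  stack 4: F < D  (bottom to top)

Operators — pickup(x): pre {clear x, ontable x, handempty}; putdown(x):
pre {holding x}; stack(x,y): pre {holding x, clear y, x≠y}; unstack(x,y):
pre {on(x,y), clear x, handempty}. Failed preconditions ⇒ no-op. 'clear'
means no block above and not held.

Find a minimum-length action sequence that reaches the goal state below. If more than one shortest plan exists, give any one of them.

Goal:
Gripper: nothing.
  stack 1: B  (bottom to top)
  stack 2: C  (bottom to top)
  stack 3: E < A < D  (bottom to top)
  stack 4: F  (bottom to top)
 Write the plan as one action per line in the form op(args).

putdown(C)
pickup(A)
stack(A, E)
unstack(D, F)
stack(D, A)

step 1 (putdown(C)): towers=[A; B; C; E; F/D] holding=-
step 2 (pickup(A)): towers=[B; C; E; F/D] holding=A
step 3 (stack(A, E)): towers=[B; C; E/A; F/D] holding=-
step 4 (unstack(D, F)): towers=[B; C; E/A; F] holding=D
step 5 (stack(D, A)): towers=[B; C; E/A/D; F] holding=-
goal check: towers=[B; C; E/A/D; F] holding=- — reached (length 5, optimal by BFS)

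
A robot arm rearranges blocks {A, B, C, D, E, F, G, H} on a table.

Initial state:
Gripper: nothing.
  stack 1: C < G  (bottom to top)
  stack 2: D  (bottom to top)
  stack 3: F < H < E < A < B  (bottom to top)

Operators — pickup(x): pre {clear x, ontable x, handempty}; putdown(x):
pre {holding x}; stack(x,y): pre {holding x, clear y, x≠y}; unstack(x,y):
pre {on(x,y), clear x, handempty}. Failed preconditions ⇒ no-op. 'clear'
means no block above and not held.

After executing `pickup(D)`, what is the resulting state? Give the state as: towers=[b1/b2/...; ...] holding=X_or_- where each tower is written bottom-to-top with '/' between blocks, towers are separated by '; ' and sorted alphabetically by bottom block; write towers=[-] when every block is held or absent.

towers=[C/G; F/H/E/A/B] holding=D

before: towers=[C/G; D; F/H/E/A/B] holding=-
pre[pickup(D)]: clear(D) yes, ontable(D) yes, handempty yes
all met → apply pickup(D)
after:  towers=[C/G; F/H/E/A/B] holding=D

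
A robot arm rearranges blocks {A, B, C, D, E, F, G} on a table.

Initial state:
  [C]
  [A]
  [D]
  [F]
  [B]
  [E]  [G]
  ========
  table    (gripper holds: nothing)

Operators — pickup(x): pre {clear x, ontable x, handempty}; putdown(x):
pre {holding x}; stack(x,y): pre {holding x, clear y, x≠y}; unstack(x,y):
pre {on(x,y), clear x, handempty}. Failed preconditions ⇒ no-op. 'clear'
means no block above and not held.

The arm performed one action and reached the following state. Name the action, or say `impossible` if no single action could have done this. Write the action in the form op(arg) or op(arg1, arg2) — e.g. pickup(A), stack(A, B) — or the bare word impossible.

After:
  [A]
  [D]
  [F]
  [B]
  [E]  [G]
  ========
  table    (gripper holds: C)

target: towers=[E/B/F/D/A; G] holding=C
         pickup(G) → towers=[E/B/F/D/A/C] holding=G
     unstack(C, A) → towers=[E/B/F/D/A; G] holding=C  ← match

unstack(C, A)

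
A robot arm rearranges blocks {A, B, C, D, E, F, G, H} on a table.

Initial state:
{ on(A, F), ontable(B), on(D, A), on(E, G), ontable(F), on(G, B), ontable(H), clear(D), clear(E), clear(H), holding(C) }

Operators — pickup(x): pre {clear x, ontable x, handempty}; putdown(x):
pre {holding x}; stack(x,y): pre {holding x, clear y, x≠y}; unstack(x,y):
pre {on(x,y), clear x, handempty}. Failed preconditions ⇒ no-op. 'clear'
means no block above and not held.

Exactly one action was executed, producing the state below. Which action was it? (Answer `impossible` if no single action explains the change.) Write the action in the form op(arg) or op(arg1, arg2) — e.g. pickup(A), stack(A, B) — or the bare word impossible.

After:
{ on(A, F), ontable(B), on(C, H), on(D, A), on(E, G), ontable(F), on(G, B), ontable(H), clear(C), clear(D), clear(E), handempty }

stack(C, H)

target: towers=[B/G/E; F/A/D; H/C] holding=-
        putdown(C) → towers=[B/G/E; C; F/A/D; H] holding=-
       stack(C, E) → towers=[B/G/E/C; F/A/D; H] holding=-
       stack(C, H) → towers=[B/G/E; F/A/D; H/C] holding=-  ← match
       stack(C, D) → towers=[B/G/E; F/A/D/C; H] holding=-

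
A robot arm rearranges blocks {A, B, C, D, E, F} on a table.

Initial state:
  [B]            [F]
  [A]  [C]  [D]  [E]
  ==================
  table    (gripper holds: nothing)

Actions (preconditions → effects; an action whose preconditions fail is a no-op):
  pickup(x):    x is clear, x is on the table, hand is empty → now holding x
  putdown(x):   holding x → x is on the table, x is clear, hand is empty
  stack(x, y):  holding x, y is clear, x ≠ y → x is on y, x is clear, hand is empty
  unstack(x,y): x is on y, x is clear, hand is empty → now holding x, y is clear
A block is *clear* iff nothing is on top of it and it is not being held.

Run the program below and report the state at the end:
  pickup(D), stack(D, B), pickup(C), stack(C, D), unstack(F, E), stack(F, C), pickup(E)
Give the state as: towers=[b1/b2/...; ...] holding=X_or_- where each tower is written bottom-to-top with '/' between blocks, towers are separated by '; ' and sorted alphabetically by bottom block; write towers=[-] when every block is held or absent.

towers=[A/B/D/C/F] holding=E

step 1 (pickup(D)): towers=[A/B; C; E/F] holding=D
step 2 (stack(D, B)): towers=[A/B/D; C; E/F] holding=-
step 3 (pickup(C)): towers=[A/B/D; E/F] holding=C
step 4 (stack(C, D)): towers=[A/B/D/C; E/F] holding=-
step 5 (unstack(F, E)): towers=[A/B/D/C; E] holding=F
step 6 (stack(F, C)): towers=[A/B/D/C/F; E] holding=-
step 7 (pickup(E)): towers=[A/B/D/C/F] holding=E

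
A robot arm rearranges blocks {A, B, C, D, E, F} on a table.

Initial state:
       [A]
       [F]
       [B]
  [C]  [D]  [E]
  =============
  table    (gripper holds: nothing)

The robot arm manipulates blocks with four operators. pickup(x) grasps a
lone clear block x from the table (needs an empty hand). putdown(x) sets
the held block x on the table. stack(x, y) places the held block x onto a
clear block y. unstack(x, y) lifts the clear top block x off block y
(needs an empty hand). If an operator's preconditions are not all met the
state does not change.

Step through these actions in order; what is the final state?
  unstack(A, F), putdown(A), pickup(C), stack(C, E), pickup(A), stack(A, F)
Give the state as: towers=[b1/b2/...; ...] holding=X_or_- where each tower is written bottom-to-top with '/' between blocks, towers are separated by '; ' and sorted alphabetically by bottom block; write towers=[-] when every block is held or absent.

towers=[D/B/F/A; E/C] holding=-

step 1 (unstack(A, F)): towers=[C; D/B/F; E] holding=A
step 2 (putdown(A)): towers=[A; C; D/B/F; E] holding=-
step 3 (pickup(C)): towers=[A; D/B/F; E] holding=C
step 4 (stack(C, E)): towers=[A; D/B/F; E/C] holding=-
step 5 (pickup(A)): towers=[D/B/F; E/C] holding=A
step 6 (stack(A, F)): towers=[D/B/F/A; E/C] holding=-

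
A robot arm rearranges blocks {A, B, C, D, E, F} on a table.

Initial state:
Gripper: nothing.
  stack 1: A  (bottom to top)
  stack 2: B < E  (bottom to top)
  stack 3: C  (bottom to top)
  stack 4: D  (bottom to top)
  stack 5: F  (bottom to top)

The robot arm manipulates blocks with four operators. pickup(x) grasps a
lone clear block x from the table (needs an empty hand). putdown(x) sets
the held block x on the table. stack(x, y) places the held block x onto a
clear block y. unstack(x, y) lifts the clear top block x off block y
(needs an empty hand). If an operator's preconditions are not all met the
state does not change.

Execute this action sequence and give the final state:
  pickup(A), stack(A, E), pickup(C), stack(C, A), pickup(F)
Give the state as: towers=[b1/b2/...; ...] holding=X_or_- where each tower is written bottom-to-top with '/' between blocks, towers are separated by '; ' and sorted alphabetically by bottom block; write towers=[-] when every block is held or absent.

step 1 (pickup(A)): towers=[B/E; C; D; F] holding=A
step 2 (stack(A, E)): towers=[B/E/A; C; D; F] holding=-
step 3 (pickup(C)): towers=[B/E/A; D; F] holding=C
step 4 (stack(C, A)): towers=[B/E/A/C; D; F] holding=-
step 5 (pickup(F)): towers=[B/E/A/C; D] holding=F

towers=[B/E/A/C; D] holding=F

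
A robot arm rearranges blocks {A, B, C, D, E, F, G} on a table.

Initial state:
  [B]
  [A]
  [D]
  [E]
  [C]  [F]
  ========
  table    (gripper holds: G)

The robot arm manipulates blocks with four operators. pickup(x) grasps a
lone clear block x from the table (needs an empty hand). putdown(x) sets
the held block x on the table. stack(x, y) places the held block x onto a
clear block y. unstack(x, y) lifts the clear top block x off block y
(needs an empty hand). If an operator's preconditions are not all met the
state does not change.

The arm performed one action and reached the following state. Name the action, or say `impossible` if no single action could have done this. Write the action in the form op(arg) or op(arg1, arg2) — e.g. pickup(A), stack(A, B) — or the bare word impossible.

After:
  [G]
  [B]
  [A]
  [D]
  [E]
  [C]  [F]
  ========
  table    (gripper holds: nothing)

stack(G, B)

target: towers=[C/E/D/A/B/G; F] holding=-
        putdown(G) → towers=[C/E/D/A/B; F; G] holding=-
       stack(G, B) → towers=[C/E/D/A/B/G; F] holding=-  ← match
       stack(G, F) → towers=[C/E/D/A/B; F/G] holding=-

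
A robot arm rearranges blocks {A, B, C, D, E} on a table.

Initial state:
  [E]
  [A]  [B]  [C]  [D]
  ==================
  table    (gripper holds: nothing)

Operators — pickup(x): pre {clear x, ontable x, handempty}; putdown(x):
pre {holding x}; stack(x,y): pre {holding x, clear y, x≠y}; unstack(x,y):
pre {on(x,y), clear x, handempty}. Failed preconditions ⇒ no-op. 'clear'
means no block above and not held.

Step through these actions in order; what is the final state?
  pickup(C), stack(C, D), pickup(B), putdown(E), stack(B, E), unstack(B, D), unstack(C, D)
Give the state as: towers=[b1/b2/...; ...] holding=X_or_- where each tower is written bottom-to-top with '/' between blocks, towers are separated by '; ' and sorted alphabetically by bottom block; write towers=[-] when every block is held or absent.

towers=[A/E/B; D] holding=C

step 1 (pickup(C)): towers=[A/E; B; D] holding=C
step 2 (stack(C, D)): towers=[A/E; B; D/C] holding=-
step 3 (pickup(B)): towers=[A/E; D/C] holding=B
step 4 (putdown(E)) [no-op]: towers=[A/E; D/C] holding=B
step 5 (stack(B, E)): towers=[A/E/B; D/C] holding=-
step 6 (unstack(B, D)) [no-op]: towers=[A/E/B; D/C] holding=-
step 7 (unstack(C, D)): towers=[A/E/B; D] holding=C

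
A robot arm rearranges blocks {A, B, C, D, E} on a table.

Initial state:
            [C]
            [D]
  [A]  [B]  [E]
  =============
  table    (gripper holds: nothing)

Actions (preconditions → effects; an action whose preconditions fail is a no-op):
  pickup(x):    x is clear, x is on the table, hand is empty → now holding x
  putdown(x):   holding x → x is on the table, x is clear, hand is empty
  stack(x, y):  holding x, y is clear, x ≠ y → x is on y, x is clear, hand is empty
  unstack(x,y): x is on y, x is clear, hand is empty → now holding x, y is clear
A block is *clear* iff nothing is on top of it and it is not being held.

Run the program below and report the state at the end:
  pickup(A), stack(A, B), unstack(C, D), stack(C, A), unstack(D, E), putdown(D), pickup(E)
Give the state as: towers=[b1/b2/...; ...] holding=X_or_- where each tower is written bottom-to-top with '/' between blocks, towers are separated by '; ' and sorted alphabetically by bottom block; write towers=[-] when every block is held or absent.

step 1 (pickup(A)): towers=[B; E/D/C] holding=A
step 2 (stack(A, B)): towers=[B/A; E/D/C] holding=-
step 3 (unstack(C, D)): towers=[B/A; E/D] holding=C
step 4 (stack(C, A)): towers=[B/A/C; E/D] holding=-
step 5 (unstack(D, E)): towers=[B/A/C; E] holding=D
step 6 (putdown(D)): towers=[B/A/C; D; E] holding=-
step 7 (pickup(E)): towers=[B/A/C; D] holding=E

towers=[B/A/C; D] holding=E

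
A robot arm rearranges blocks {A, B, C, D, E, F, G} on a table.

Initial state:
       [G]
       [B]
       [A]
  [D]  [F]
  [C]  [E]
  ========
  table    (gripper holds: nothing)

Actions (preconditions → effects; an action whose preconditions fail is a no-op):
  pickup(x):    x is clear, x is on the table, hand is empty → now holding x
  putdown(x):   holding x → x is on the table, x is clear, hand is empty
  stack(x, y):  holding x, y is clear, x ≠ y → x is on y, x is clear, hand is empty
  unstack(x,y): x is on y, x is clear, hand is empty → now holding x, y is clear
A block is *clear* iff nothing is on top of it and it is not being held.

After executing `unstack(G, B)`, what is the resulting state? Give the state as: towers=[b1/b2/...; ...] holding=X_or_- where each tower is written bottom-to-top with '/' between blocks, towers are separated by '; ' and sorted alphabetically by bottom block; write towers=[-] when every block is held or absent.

before: towers=[C/D; E/F/A/B/G] holding=-
pre[unstack(G, B)]: on(G,B) yes, clear(G) yes, handempty yes
all met → apply unstack(G, B)
after:  towers=[C/D; E/F/A/B] holding=G

towers=[C/D; E/F/A/B] holding=G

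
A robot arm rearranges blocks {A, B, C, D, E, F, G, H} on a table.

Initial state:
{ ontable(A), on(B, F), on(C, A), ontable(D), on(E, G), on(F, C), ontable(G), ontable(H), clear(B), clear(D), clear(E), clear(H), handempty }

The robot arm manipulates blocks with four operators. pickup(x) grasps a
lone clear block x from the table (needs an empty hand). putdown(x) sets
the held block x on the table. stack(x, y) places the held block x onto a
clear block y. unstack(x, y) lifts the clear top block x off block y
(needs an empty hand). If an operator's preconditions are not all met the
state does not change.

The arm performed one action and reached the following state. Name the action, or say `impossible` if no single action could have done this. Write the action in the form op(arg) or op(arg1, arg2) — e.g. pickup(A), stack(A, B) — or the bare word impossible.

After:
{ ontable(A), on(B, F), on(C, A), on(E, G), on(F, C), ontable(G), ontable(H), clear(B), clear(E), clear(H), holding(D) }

target: towers=[A/C/F/B; G/E; H] holding=D
     unstack(E, G) → towers=[A/C/F/B; D; G; H] holding=E
         pickup(H) → towers=[A/C/F/B; D; G/E] holding=H
     unstack(B, F) → towers=[A/C/F; D; G/E; H] holding=B
         pickup(D) → towers=[A/C/F/B; G/E; H] holding=D  ← match

pickup(D)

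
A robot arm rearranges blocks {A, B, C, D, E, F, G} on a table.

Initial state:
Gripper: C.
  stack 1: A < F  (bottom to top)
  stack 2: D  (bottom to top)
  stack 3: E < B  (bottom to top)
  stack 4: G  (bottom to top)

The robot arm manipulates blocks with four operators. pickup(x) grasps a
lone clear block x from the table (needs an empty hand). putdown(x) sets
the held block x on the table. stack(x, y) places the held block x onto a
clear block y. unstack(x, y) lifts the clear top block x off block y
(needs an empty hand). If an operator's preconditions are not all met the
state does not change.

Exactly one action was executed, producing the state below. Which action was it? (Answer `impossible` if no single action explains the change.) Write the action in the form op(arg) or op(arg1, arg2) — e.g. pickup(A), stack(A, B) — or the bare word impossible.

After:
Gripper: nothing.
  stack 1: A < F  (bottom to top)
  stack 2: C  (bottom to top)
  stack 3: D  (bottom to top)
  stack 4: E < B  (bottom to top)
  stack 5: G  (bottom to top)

target: towers=[A/F; C; D; E/B; G] holding=-
        putdown(C) → towers=[A/F; C; D; E/B; G] holding=-  ← match
       stack(C, B) → towers=[A/F; D; E/B/C; G] holding=-
       stack(C, F) → towers=[A/F/C; D; E/B; G] holding=-
       stack(C, G) → towers=[A/F; D; E/B; G/C] holding=-
       stack(C, D) → towers=[A/F; D/C; E/B; G] holding=-

putdown(C)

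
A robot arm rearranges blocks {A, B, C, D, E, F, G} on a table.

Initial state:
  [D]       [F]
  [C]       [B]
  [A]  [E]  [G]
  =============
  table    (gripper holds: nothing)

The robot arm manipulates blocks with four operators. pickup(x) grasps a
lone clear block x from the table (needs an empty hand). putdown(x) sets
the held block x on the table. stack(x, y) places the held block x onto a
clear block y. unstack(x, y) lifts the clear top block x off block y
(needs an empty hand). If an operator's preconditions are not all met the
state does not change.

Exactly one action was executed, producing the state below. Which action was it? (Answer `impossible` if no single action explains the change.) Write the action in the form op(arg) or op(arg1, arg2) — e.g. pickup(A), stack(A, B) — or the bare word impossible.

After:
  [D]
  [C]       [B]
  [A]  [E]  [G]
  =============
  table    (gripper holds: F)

target: towers=[A/C/D; E; G/B] holding=F
     unstack(F, B) → towers=[A/C/D; E; G/B] holding=F  ← match
     unstack(D, C) → towers=[A/C; E; G/B/F] holding=D
         pickup(E) → towers=[A/C/D; G/B/F] holding=E

unstack(F, B)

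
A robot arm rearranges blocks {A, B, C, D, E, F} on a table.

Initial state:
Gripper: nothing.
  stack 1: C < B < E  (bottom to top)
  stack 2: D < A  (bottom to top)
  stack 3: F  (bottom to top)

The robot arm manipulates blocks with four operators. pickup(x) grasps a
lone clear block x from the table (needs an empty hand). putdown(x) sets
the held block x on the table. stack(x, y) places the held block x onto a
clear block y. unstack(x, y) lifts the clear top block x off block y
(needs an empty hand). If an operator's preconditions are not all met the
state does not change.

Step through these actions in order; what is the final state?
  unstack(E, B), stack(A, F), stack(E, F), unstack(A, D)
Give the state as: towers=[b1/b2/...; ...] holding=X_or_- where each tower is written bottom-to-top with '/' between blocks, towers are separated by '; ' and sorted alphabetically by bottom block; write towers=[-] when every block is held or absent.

towers=[C/B; D; F/E] holding=A

step 1 (unstack(E, B)): towers=[C/B; D/A; F] holding=E
step 2 (stack(A, F)) [no-op]: towers=[C/B; D/A; F] holding=E
step 3 (stack(E, F)): towers=[C/B; D/A; F/E] holding=-
step 4 (unstack(A, D)): towers=[C/B; D; F/E] holding=A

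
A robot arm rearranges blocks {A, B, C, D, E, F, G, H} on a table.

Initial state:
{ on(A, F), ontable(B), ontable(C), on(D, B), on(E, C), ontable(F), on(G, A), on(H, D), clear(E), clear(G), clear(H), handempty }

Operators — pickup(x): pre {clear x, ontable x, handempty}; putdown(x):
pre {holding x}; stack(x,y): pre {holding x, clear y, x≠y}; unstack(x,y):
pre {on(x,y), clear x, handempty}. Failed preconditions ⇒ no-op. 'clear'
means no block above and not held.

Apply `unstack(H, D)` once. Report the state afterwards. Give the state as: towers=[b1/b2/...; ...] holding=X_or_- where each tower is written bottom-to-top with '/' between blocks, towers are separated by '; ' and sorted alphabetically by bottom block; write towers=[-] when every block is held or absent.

before: towers=[B/D/H; C/E; F/A/G] holding=-
pre[unstack(H, D)]: on(H,D) ✓, clear(H) ✓, handempty ✓
all met → apply unstack(H, D)
after:  towers=[B/D; C/E; F/A/G] holding=H

towers=[B/D; C/E; F/A/G] holding=H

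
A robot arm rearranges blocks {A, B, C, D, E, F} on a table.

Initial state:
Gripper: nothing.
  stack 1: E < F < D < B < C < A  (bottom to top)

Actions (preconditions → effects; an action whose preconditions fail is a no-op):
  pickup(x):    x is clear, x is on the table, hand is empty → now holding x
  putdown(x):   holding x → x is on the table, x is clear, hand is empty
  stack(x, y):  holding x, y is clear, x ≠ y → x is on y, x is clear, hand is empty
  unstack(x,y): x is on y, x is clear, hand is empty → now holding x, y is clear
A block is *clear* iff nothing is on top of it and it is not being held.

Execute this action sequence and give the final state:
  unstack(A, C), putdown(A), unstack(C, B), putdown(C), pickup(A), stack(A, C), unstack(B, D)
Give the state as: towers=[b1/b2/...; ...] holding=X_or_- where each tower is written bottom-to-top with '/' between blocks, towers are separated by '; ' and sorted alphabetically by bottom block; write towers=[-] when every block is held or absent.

step 1 (unstack(A, C)): towers=[E/F/D/B/C] holding=A
step 2 (putdown(A)): towers=[A; E/F/D/B/C] holding=-
step 3 (unstack(C, B)): towers=[A; E/F/D/B] holding=C
step 4 (putdown(C)): towers=[A; C; E/F/D/B] holding=-
step 5 (pickup(A)): towers=[C; E/F/D/B] holding=A
step 6 (stack(A, C)): towers=[C/A; E/F/D/B] holding=-
step 7 (unstack(B, D)): towers=[C/A; E/F/D] holding=B

towers=[C/A; E/F/D] holding=B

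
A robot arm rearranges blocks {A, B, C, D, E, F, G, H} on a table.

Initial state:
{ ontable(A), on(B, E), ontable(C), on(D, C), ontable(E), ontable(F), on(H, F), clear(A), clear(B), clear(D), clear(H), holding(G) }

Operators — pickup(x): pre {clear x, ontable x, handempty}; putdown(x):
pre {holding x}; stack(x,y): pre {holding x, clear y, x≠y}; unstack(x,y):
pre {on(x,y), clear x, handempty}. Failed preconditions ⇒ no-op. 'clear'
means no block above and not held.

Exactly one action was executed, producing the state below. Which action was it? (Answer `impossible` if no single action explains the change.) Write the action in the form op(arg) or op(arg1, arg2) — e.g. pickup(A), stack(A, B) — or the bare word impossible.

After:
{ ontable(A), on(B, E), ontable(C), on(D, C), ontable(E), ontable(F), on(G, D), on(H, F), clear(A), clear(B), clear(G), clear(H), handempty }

target: towers=[A; C/D/G; E/B; F/H] holding=-
        putdown(G) → towers=[A; C/D; E/B; F/H; G] holding=-
       stack(G, A) → towers=[A/G; C/D; E/B; F/H] holding=-
       stack(G, H) → towers=[A; C/D; E/B; F/H/G] holding=-
       stack(G, B) → towers=[A; C/D; E/B/G; F/H] holding=-
       stack(G, D) → towers=[A; C/D/G; E/B; F/H] holding=-  ← match

stack(G, D)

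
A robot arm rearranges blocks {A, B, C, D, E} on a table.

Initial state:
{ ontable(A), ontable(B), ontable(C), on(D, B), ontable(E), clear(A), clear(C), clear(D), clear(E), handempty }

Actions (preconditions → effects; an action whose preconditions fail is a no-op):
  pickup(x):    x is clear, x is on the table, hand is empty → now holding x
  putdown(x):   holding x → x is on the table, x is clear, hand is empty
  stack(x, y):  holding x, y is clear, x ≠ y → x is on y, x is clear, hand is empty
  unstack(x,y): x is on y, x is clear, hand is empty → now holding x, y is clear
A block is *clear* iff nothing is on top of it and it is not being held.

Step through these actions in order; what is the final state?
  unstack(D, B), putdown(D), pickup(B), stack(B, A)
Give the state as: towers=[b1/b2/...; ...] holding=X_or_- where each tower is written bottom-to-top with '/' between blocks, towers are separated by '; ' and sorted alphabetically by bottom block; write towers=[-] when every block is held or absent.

towers=[A/B; C; D; E] holding=-

step 1 (unstack(D, B)): towers=[A; B; C; E] holding=D
step 2 (putdown(D)): towers=[A; B; C; D; E] holding=-
step 3 (pickup(B)): towers=[A; C; D; E] holding=B
step 4 (stack(B, A)): towers=[A/B; C; D; E] holding=-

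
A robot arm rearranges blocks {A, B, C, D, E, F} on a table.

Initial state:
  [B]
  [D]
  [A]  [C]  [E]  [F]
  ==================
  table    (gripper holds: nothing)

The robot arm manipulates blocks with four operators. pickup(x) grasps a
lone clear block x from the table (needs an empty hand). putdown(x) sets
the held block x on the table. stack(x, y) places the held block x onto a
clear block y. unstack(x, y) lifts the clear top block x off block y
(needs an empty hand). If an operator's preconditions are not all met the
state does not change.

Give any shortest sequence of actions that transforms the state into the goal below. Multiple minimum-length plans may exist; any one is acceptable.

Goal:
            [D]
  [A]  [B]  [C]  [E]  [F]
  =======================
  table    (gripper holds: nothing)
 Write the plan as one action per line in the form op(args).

step 1 (unstack(B, D)): towers=[A/D; C; E; F] holding=B
step 2 (putdown(B)): towers=[A/D; B; C; E; F] holding=-
step 3 (unstack(D, A)): towers=[A; B; C; E; F] holding=D
step 4 (stack(D, C)): towers=[A; B; C/D; E; F] holding=-
goal check: towers=[A; B; C/D; E; F] holding=- — reached (length 4, optimal by BFS)

unstack(B, D)
putdown(B)
unstack(D, A)
stack(D, C)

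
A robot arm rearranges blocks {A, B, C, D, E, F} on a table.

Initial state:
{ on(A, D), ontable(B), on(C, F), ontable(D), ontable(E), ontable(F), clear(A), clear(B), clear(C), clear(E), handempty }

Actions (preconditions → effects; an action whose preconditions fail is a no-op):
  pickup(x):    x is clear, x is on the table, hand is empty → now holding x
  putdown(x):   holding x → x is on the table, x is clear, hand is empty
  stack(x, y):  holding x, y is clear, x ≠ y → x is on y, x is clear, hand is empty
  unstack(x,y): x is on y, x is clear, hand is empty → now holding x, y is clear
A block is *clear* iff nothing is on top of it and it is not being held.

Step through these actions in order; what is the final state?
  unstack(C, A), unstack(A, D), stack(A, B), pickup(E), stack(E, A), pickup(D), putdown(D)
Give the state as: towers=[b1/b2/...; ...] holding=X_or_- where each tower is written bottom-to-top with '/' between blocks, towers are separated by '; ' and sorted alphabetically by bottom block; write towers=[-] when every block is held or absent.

towers=[B/A/E; D; F/C] holding=-

step 1 (unstack(C, A)) [no-op]: towers=[B; D/A; E; F/C] holding=-
step 2 (unstack(A, D)): towers=[B; D; E; F/C] holding=A
step 3 (stack(A, B)): towers=[B/A; D; E; F/C] holding=-
step 4 (pickup(E)): towers=[B/A; D; F/C] holding=E
step 5 (stack(E, A)): towers=[B/A/E; D; F/C] holding=-
step 6 (pickup(D)): towers=[B/A/E; F/C] holding=D
step 7 (putdown(D)): towers=[B/A/E; D; F/C] holding=-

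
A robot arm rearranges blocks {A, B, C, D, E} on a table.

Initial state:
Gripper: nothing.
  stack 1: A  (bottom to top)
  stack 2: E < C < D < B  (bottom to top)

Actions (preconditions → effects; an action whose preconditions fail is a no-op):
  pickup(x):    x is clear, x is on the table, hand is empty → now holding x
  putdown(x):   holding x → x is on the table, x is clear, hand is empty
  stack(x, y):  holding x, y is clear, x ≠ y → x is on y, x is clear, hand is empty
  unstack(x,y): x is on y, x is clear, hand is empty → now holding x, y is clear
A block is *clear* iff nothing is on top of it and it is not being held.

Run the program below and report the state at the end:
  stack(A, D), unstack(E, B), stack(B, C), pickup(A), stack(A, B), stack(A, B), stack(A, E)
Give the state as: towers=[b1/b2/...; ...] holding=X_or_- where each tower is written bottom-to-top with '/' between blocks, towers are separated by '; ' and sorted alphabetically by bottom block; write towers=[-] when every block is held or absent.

step 1 (stack(A, D)) [no-op]: towers=[A; E/C/D/B] holding=-
step 2 (unstack(E, B)) [no-op]: towers=[A; E/C/D/B] holding=-
step 3 (stack(B, C)) [no-op]: towers=[A; E/C/D/B] holding=-
step 4 (pickup(A)): towers=[E/C/D/B] holding=A
step 5 (stack(A, B)): towers=[E/C/D/B/A] holding=-
step 6 (stack(A, B)) [no-op]: towers=[E/C/D/B/A] holding=-
step 7 (stack(A, E)) [no-op]: towers=[E/C/D/B/A] holding=-

towers=[E/C/D/B/A] holding=-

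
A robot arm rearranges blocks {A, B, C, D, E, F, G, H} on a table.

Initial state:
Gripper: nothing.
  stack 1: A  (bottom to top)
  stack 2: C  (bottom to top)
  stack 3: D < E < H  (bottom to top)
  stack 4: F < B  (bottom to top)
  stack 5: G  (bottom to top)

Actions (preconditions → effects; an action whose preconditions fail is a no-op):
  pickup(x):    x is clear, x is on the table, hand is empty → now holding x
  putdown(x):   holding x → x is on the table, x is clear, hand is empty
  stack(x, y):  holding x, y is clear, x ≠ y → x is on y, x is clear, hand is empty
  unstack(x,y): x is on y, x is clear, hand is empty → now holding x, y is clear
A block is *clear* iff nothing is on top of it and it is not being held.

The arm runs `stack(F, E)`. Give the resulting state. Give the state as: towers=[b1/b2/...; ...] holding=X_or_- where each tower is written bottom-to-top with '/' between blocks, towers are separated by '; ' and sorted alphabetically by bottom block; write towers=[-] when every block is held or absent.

before: towers=[A; C; D/E/H; F/B; G] holding=-
pre[stack(F, E)]: holding(F) fail, clear(E) fail, F≠E ok
holding(F), clear(E) unmet → stack(F, E) is a no-op
after:  towers=[A; C; D/E/H; F/B; G] holding=-

towers=[A; C; D/E/H; F/B; G] holding=-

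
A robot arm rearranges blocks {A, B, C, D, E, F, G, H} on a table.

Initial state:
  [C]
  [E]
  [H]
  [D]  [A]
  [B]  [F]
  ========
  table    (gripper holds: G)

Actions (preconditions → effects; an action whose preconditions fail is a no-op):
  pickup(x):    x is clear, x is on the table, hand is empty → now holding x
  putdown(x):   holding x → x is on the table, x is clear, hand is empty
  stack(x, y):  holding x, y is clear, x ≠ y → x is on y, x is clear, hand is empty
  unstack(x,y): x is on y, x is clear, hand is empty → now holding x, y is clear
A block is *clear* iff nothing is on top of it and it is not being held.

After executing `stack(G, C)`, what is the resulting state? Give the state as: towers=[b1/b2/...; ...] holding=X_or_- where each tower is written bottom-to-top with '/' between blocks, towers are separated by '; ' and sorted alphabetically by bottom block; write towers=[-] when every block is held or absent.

towers=[B/D/H/E/C/G; F/A] holding=-

before: towers=[B/D/H/E/C; F/A] holding=G
pre[stack(G, C)]: holding(G) yes, clear(C) yes, G≠C yes
all met → apply stack(G, C)
after:  towers=[B/D/H/E/C/G; F/A] holding=-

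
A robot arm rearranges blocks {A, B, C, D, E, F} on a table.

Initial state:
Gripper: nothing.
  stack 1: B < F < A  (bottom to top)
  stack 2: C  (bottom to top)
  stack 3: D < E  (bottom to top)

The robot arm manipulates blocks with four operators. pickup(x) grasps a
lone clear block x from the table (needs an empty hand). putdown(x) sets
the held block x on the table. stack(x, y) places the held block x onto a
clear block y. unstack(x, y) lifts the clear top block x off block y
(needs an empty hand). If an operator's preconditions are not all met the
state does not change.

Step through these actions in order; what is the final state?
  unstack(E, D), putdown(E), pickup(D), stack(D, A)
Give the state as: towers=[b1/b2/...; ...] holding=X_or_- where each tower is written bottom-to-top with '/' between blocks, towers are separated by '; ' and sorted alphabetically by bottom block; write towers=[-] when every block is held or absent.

towers=[B/F/A/D; C; E] holding=-

step 1 (unstack(E, D)): towers=[B/F/A; C; D] holding=E
step 2 (putdown(E)): towers=[B/F/A; C; D; E] holding=-
step 3 (pickup(D)): towers=[B/F/A; C; E] holding=D
step 4 (stack(D, A)): towers=[B/F/A/D; C; E] holding=-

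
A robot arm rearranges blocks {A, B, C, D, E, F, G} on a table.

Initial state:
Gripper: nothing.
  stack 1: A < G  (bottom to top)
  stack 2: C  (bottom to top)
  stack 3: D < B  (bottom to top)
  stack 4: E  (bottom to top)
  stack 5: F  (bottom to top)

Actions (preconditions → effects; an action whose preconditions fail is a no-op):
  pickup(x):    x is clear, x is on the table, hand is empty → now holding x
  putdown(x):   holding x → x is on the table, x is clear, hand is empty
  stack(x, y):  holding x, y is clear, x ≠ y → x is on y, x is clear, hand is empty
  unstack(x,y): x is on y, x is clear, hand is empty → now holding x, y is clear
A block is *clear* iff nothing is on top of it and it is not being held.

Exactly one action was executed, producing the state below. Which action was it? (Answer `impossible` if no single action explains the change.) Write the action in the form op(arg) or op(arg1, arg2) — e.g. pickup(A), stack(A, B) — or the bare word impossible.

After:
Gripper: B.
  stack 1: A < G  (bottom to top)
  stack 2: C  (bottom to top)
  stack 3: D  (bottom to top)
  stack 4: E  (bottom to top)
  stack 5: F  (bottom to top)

target: towers=[A/G; C; D; E; F] holding=B
     unstack(B, D) → towers=[A/G; C; D; E; F] holding=B  ← match
         pickup(F) → towers=[A/G; C; D/B; E] holding=F
     unstack(G, A) → towers=[A; C; D/B; E; F] holding=G
         pickup(E) → towers=[A/G; C; D/B; F] holding=E
         pickup(C) → towers=[A/G; D/B; E; F] holding=C

unstack(B, D)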